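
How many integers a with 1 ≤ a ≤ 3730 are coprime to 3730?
1488

The number of a ∈ {1, ..., 3730} with gcd(a, 3730) = 1 is by definition Euler's totient φ(3730). φ is multiplicative, with φ(p^e) = p^e − p^(e−1). Factorise 3730 = 2 · 5 · 373. Then
  φ(3730) = (2 − 1) · (5 − 1) · (373 − 1) = 1 · 4 · 372 = 1488.
So there are 1488 such integers.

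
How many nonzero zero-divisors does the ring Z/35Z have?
In Z/35Z each nonzero element is either a unit (gcd with 35 is 1) or a zero-divisor (gcd > 1). The number of units is φ(35): factorise 35 = 5 · 7, so φ(35) = (5 − 1) · (7 − 1) = 4 · 6 = 24. The nonzero elements number 35 − 1 = 34. Hence the nonzero zero-divisors number 34 − 24 = 10.

Final answer: Z/35Z has 10 nonzero zero-divisors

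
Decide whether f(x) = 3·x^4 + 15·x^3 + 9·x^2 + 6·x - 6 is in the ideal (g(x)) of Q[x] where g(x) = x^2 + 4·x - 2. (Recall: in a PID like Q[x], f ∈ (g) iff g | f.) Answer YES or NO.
In Q[x] the ideal (g) consists of all multiples of g, so f ∈ (g) iff g | f, i.e. iff the remainder of f on division by g is 0. Divide f by g (g is monic, so eliminate the leading term of the running remainder at each step):
  leading term 3·x^4: subtract (3·x^2)·g(x) = 3·x^4 + 12·x^3 - 6·x^2, leaving 3·x^3 + 15·x^2 + 6·x - 6
  leading term 3·x^3: subtract (3·x)·g(x) = 3·x^3 + 12·x^2 - 6·x, leaving 3·x^2 + 12·x - 6
  leading term 3·x^2: subtract (3)·g(x) = 3·x^2 + 12·x - 6, leaving 0
The remainder is 0, so f(x) = g(x) · h(x) with h(x) = 3·x^2 + 3·x + 3. Hence g | f, i.e. f ∈ (g).

Final answer: YES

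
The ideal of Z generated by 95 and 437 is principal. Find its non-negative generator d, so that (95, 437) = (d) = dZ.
In the PID Z, (a, b) is generated by gcd(a, b). Compute gcd(437, 95) with the extended Euclidean algorithm, tracking rows (r, s, t) with s·437 + t·95 = r:
  row A: (437, 1, 0)   [1·437 + 0·95 = 437]
  row B: (95, 0, 1)   [0·437 + 1·95 = 95]
  437 = 4·95 + 57   → row C = row A − 4·row B = (57, 1, −4)   [check: 1·437 − 4·95 = 57]
  95 = 1·57 + 38   → row D = row B − 1·row C = (38, −1, 5)   [check: −1·437 + 5·95 = 38]
  57 = 1·38 + 19   → row E = row C − 1·row D = (19, 2, −9)   [check: 2·437 − 9·95 = 19]
  38 = 2·19 + 0   → remainder 0, stop. gcd = 19 (last nonzero row E).
So gcd(95, 437) = 19, with Bézout identity 2·437 − 9·95 = 19. Containment (⊇): the Bézout identity exhibits 19 as an element of (95, 437), giving (19) ⊆ (95, 437). Containment (⊆): since 19 | 95 and 19 | 437 (95 = 19·5, 437 = 19·23), every Z-linear combination of 95 and 437 is divisible by 19, so (95, 437) ⊆ (19). Therefore (95, 437) = (19), d = 19.

Final answer: (95, 437) = (19); d = 19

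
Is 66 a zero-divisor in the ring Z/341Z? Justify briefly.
gcd(66, 341) = 11 > 1, so 66 is not a unit in Z/341Z. In Z/nZ every nonzero non-unit is a zero-divisor: explicitly, take b = 341/gcd = 31 ≠ 0 (mod 341); then 66·31 = 2046 = 6·341, i.e. 66·31 ≡ 0 (mod 341). So 66 is a zero-divisor.

Final answer: YES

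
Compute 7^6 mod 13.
12

Use repeated squaring. Binary(6) = 110. Walk through the bits of the exponent 6 left-to-right: at each bit after the leading one, square the running value, then multiply by 7 if the bit is 1 (always reducing mod 13):
  bit 1 = 1 (leading): start with 7.
  bit 2 = 1: square 7^2 = 49 ≡ 10; bit is 1, so multiply 10·7 = 70 ≡ 5 (mod 13).
  bit 3 = 0: square 5^2 = 25 ≡ 12 (mod 13).
Final value: 7^6 ≡ 12 (mod 13).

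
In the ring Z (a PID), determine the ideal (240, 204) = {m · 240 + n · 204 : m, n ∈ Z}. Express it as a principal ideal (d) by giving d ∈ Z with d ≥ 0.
In the PID Z, (a, b) is generated by gcd(a, b). Compute gcd(240, 204) with the extended Euclidean algorithm, tracking rows (r, s, t) with s·240 + t·204 = r:
  row A: (240, 1, 0)   [1·240 + 0·204 = 240]
  row B: (204, 0, 1)   [0·240 + 1·204 = 204]
  240 = 1·204 + 36   → row C = row A − 1·row B = (36, 1, −1)   [check: 1·240 − 1·204 = 36]
  204 = 5·36 + 24   → row D = row B − 5·row C = (24, −5, 6)   [check: −5·240 + 6·204 = 24]
  36 = 1·24 + 12   → row E = row C − 1·row D = (12, 6, −7)   [check: 6·240 − 7·204 = 12]
  24 = 2·12 + 0   → remainder 0, stop. gcd = 12 (last nonzero row E).
So gcd(240, 204) = 12, with Bézout identity 6·240 − 7·204 = 12. Containment (⊇): the Bézout identity exhibits 12 as an element of (240, 204), giving (12) ⊆ (240, 204). Containment (⊆): since 12 | 240 and 12 | 204 (240 = 12·20, 204 = 12·17), every Z-linear combination of 240 and 204 is divisible by 12, so (240, 204) ⊆ (12). Therefore (240, 204) = (12), d = 12.

Final answer: (240, 204) = (12); d = 12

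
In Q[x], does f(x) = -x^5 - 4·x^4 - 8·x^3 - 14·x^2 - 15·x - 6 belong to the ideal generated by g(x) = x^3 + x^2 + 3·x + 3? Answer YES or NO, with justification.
YES

In Q[x] the ideal (g) consists of all multiples of g, so f ∈ (g) iff g | f, i.e. iff the remainder of f on division by g is 0. Divide f by g (g is monic, so eliminate the leading term of the running remainder at each step):
  leading term -x^5: subtract (-x^2)·g(x) = -x^5 - x^4 - 3·x^3 - 3·x^2, leaving -3·x^4 - 5·x^3 - 11·x^2 - 15·x - 6
  leading term -3·x^4: subtract (-3·x)·g(x) = -3·x^4 - 3·x^3 - 9·x^2 - 9·x, leaving -2·x^3 - 2·x^2 - 6·x - 6
  leading term -2·x^3: subtract (-2)·g(x) = -2·x^3 - 2·x^2 - 6·x - 6, leaving 0
The remainder is 0, so f(x) = g(x) · h(x) with h(x) = -x^2 - 3·x - 2. Hence g | f, i.e. f ∈ (g).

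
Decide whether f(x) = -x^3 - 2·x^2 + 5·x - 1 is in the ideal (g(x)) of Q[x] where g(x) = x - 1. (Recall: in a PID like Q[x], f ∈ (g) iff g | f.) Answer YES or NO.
NO

In Q[x] the ideal (g) consists of all multiples of g, so f ∈ (g) iff g | f, i.e. iff the remainder of f on division by g is 0. Divide f by g (g is monic, so eliminate the leading term of the running remainder at each step):
  leading term -x^3: subtract (-x^2)·g(x) = -x^3 + x^2, leaving -3·x^2 + 5·x - 1
  leading term -3·x^2: subtract (-3·x)·g(x) = -3·x^2 + 3·x, leaving 2·x - 1
  leading term 2·x: subtract (2)·g(x) = 2·x - 2, leaving 1
The remainder r(x) = 1 ≠ 0 (and deg r < deg g), so g ∤ f, i.e. f ∉ (g).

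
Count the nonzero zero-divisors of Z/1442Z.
In Z/1442Z each nonzero element is either a unit (gcd with 1442 is 1) or a zero-divisor (gcd > 1). The number of units is φ(1442): factorise 1442 = 2 · 7 · 103, so φ(1442) = (2 − 1) · (7 − 1) · (103 − 1) = 1 · 6 · 102 = 612. The nonzero elements number 1442 − 1 = 1441. Hence the nonzero zero-divisors number 1441 − 612 = 829.

Final answer: Z/1442Z has 829 nonzero zero-divisors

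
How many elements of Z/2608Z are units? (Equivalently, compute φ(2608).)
An element a ∈ Z/2608Z is a unit iff gcd(a, 2608) = 1, so the number of units is φ(2608). φ is multiplicative, with φ(p^e) = p^e − p^(e−1). Factorise 2608 = 2^4 · 163. Then
  φ(2608) = (2^4 − 2^3) · (163 − 1) = 8 · 162 = 1296.

Final answer: Z/2608Z has φ(2608) = 1296 units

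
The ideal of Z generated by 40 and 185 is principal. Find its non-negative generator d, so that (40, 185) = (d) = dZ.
(40, 185) = (5); d = 5

In the PID Z, (a, b) is generated by gcd(a, b). Compute gcd(185, 40) with the extended Euclidean algorithm, tracking rows (r, s, t) with s·185 + t·40 = r:
  row A: (185, 1, 0)   [1·185 + 0·40 = 185]
  row B: (40, 0, 1)   [0·185 + 1·40 = 40]
  185 = 4·40 + 25   → row C = row A − 4·row B = (25, 1, −4)   [check: 1·185 − 4·40 = 25]
  40 = 1·25 + 15   → row D = row B − 1·row C = (15, −1, 5)   [check: −1·185 + 5·40 = 15]
  25 = 1·15 + 10   → row E = row C − 1·row D = (10, 2, −9)   [check: 2·185 − 9·40 = 10]
  15 = 1·10 + 5   → row F = row D − 1·row E = (5, −3, 14)   [check: −3·185 + 14·40 = 5]
  10 = 2·5 + 0   → remainder 0, stop. gcd = 5 (last nonzero row F).
So gcd(40, 185) = 5, with Bézout identity −3·185 + 14·40 = 5. Containment (⊇): the Bézout identity exhibits 5 as an element of (40, 185), giving (5) ⊆ (40, 185). Containment (⊆): since 5 | 40 and 5 | 185 (40 = 5·8, 185 = 5·37), every Z-linear combination of 40 and 185 is divisible by 5, so (40, 185) ⊆ (5). Therefore (40, 185) = (5), d = 5.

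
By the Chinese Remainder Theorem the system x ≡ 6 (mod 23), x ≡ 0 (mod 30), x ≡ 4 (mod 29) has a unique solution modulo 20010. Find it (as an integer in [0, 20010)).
x ≡ 14910 (mod 20010); the representative in [0, 20010) is 14910

The moduli 23, 30, 29 are pairwise coprime, so by the CRT there is a unique solution mod 23·30·29 = 20010.
Solve by successive substitution. Start with x ≡ 6 (mod 23).
  Combine with x ≡ 0 (mod 30): write x = 6 + 23·t and require 6 + 23·t ≡ 0 (mod 30), i.e. 23·t ≡ 0 − 6 ≡ 24 (mod 30). Since 23^(−1) ≡ 17 (mod 30), t ≡ 17·24 ≡ 18 (mod 30). So x ≡ 6 + 23·18 = 420 (mod 690).
  Combine with x ≡ 4 (mod 29): write x = 420 + 690·t and require 420 + 690·t ≡ 4 (mod 29), i.e. 690·t ≡ 4 − 420 ≡ 19 (mod 29). Since 690^(−1) ≡ 24 (mod 29) (690 ≡ 23 (mod 29)), t ≡ 24·19 ≡ 21 (mod 29). So x ≡ 420 + 690·21 = 14910 (mod 20010).
Unique solution in [0, 20010): x = 14910.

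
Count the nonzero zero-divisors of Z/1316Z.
In Z/1316Z each nonzero element is either a unit (gcd with 1316 is 1) or a zero-divisor (gcd > 1). The number of units is φ(1316): factorise 1316 = 2^2 · 7 · 47, so φ(1316) = (2^2 − 2^1) · (7 − 1) · (47 − 1) = 2 · 6 · 46 = 552. The nonzero elements number 1316 − 1 = 1315. Hence the nonzero zero-divisors number 1315 − 552 = 763.

Final answer: Z/1316Z has 763 nonzero zero-divisors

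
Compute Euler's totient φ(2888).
φ(2888) = 1368

φ is multiplicative, with φ(p^e) = p^e − p^(e−1). Factorise 2888 = 2^3 · 19^2. Then
  φ(2888) = (2^3 − 2^2) · (19^2 − 19^1) = 4 · 342 = 1368.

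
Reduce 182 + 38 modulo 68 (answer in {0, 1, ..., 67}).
16

Reduce the summands first: 182 ≡ 46 (mod 68), so 182 + 38 ≡ 46 + 38 (mod 68). 46 + 38 = 84; 84 = 1·68 + 16, so (182 + 38) mod 68 = 16.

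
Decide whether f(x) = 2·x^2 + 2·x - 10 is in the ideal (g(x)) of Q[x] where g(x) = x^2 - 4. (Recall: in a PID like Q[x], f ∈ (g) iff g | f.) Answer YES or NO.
In Q[x] the ideal (g) consists of all multiples of g, so f ∈ (g) iff g | f, i.e. iff the remainder of f on division by g is 0. Divide f by g (g is monic, so eliminate the leading term of the running remainder at each step):
  leading term 2·x^2: subtract (2)·g(x) = 2·x^2 - 8, leaving 2·x - 2
The remainder r(x) = 2·x - 2 ≠ 0 (and deg r < deg g), so g ∤ f, i.e. f ∉ (g).

Final answer: NO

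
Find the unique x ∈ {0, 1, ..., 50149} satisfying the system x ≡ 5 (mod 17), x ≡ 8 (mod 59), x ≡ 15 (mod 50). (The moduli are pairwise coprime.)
x ≡ 1365 (mod 50150); the representative in [0, 50150) is 1365

The moduli 17, 59, 50 are pairwise coprime, so by the CRT there is a unique solution mod 17·59·50 = 50150.
Solve by successive substitution. Start with x ≡ 5 (mod 17).
  Combine with x ≡ 8 (mod 59): write x = 5 + 17·t and require 5 + 17·t ≡ 8 (mod 59), i.e. 17·t ≡ 8 − 5 ≡ 3 (mod 59). Since 17^(−1) ≡ 7 (mod 59), t ≡ 7·3 ≡ 21 (mod 59). So x ≡ 5 + 17·21 = 362 (mod 1003).
  Combine with x ≡ 15 (mod 50): write x = 362 + 1003·t and require 362 + 1003·t ≡ 15 (mod 50), i.e. 1003·t ≡ 15 − 362 ≡ 3 (mod 50). Since 1003^(−1) ≡ 17 (mod 50) (1003 ≡ 3 (mod 50)), t ≡ 17·3 ≡ 1 (mod 50). So x ≡ 362 + 1003·1 = 1365 (mod 50150).
Unique solution in [0, 50150): x = 1365.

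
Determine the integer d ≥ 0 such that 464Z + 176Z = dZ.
(464, 176) = (16); d = 16

In the PID Z, (a, b) is generated by gcd(a, b). Compute gcd(464, 176) with the extended Euclidean algorithm, tracking rows (r, s, t) with s·464 + t·176 = r:
  row A: (464, 1, 0)   [1·464 + 0·176 = 464]
  row B: (176, 0, 1)   [0·464 + 1·176 = 176]
  464 = 2·176 + 112   → row C = row A − 2·row B = (112, 1, −2)   [check: 1·464 − 2·176 = 112]
  176 = 1·112 + 64   → row D = row B − 1·row C = (64, −1, 3)   [check: −1·464 + 3·176 = 64]
  112 = 1·64 + 48   → row E = row C − 1·row D = (48, 2, −5)   [check: 2·464 − 5·176 = 48]
  64 = 1·48 + 16   → row F = row D − 1·row E = (16, −3, 8)   [check: −3·464 + 8·176 = 16]
  48 = 3·16 + 0   → remainder 0, stop. gcd = 16 (last nonzero row F).
So gcd(464, 176) = 16, with Bézout identity −3·464 + 8·176 = 16. Containment (⊇): the Bézout identity exhibits 16 as an element of (464, 176), giving (16) ⊆ (464, 176). Containment (⊆): since 16 | 464 and 16 | 176 (464 = 16·29, 176 = 16·11), every Z-linear combination of 464 and 176 is divisible by 16, so (464, 176) ⊆ (16). Therefore (464, 176) = (16), d = 16.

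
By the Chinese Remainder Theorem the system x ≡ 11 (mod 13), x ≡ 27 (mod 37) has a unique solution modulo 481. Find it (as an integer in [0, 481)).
The moduli 13, 37 are pairwise coprime, so by the CRT there is a unique solution mod 13·37 = 481.
Solve by successive substitution. Start with x ≡ 11 (mod 13).
  Combine with x ≡ 27 (mod 37): write x = 11 + 13·t and require 11 + 13·t ≡ 27 (mod 37), i.e. 13·t ≡ 27 − 11 ≡ 16 (mod 37). Since 13^(−1) ≡ 20 (mod 37), t ≡ 20·16 ≡ 24 (mod 37). So x ≡ 11 + 13·24 = 323 (mod 481).
Unique solution in [0, 481): x = 323.

Final answer: x ≡ 323 (mod 481); the representative in [0, 481) is 323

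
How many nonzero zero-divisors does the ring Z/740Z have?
Z/740Z has 451 nonzero zero-divisors

In Z/740Z each nonzero element is either a unit (gcd with 740 is 1) or a zero-divisor (gcd > 1). The number of units is φ(740): factorise 740 = 2^2 · 5 · 37, so φ(740) = (2^2 − 2^1) · (5 − 1) · (37 − 1) = 2 · 4 · 36 = 288. The nonzero elements number 740 − 1 = 739. Hence the nonzero zero-divisors number 739 − 288 = 451.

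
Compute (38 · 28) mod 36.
20

Reduce the factors first: 38 ≡ 2 (mod 36), so 38 · 28 ≡ 2 · 28 (mod 36). 2 · 28 = 56. Dividing by 36: 56 = 1·36 + 20. So (38 · 28) mod 36 = 20.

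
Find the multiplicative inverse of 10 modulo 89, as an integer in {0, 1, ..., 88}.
Apply the extended Euclidean algorithm to (89, 10), tracking rows (r, s, t) with s·89 + t·10 = r. Each division r_prev = q·r_cur + r_new produces the new row as (previous row) − q·(current row):
  row A: (89, 1, 0)   [1·89 + 0·10 = 89]
  row B: (10, 0, 1)   [0·89 + 1·10 = 10]
  89 = 8·10 + 9   → row C = row A − 8·row B = (9, 1, −8)   [check: 1·89 − 8·10 = 9]
  10 = 1·9 + 1   → row D = row B − 1·row C = (1, −1, 9)   [check: −1·89 + 9·10 = 1]
  9 = 9·1 + 0   → remainder 0, stop. gcd = 1 (last nonzero row D).
The gcd is 1, so 10 is invertible mod 89. The last nonzero row gives −1·89 + 9·10 = 1, so t = 9. So 10^(−1) ≡ 9 (mod 89). Verify: 10 · 9 = 90 ≡ 1 (mod 89). ✓

Final answer: 10^(−1) ≡ 9 (mod 89)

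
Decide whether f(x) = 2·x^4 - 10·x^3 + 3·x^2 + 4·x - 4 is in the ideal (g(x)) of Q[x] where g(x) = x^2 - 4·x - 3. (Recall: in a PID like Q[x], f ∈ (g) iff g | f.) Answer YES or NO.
NO

In Q[x] the ideal (g) consists of all multiples of g, so f ∈ (g) iff g | f, i.e. iff the remainder of f on division by g is 0. Divide f by g (g is monic, so eliminate the leading term of the running remainder at each step):
  leading term 2·x^4: subtract (2·x^2)·g(x) = 2·x^4 - 8·x^3 - 6·x^2, leaving -2·x^3 + 9·x^2 + 4·x - 4
  leading term -2·x^3: subtract (-2·x)·g(x) = -2·x^3 + 8·x^2 + 6·x, leaving x^2 - 2·x - 4
  leading term x^2: subtract (1)·g(x) = x^2 - 4·x - 3, leaving 2·x - 1
The remainder r(x) = 2·x - 1 ≠ 0 (and deg r < deg g), so g ∤ f, i.e. f ∉ (g).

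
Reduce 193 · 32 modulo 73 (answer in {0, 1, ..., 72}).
44

Reduce the factors first: 193 ≡ 47 (mod 73), so 193 · 32 ≡ 47 · 32 (mod 73). 47 · 32 = 1504. Dividing by 73: 1504 = 20·73 + 44. So (193 · 32) mod 73 = 44.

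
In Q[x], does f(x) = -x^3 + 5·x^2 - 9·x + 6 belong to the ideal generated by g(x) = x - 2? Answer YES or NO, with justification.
In Q[x] the ideal (g) consists of all multiples of g, so f ∈ (g) iff g | f, i.e. iff the remainder of f on division by g is 0. Divide f by g (g is monic, so eliminate the leading term of the running remainder at each step):
  leading term -x^3: subtract (-x^2)·g(x) = -x^3 + 2·x^2, leaving 3·x^2 - 9·x + 6
  leading term 3·x^2: subtract (3·x)·g(x) = 3·x^2 - 6·x, leaving 6 - 3·x
  leading term -3·x: subtract (-3)·g(x) = 6 - 3·x, leaving 0
The remainder is 0, so f(x) = g(x) · h(x) with h(x) = -x^2 + 3·x - 3. Hence g | f, i.e. f ∈ (g).

Final answer: YES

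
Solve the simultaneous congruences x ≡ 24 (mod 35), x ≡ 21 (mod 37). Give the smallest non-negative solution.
The moduli 35, 37 are pairwise coprime, so by the CRT there is a unique solution mod 35·37 = 1295.
Solve by successive substitution. Start with x ≡ 24 (mod 35).
  Combine with x ≡ 21 (mod 37): write x = 24 + 35·t and require 24 + 35·t ≡ 21 (mod 37), i.e. 35·t ≡ 21 − 24 ≡ 34 (mod 37). Since 35^(−1) ≡ 18 (mod 37), t ≡ 18·34 ≡ 20 (mod 37). So x ≡ 24 + 35·20 = 724 (mod 1295).
Unique solution in [0, 1295): x = 724.

Final answer: x ≡ 724 (mod 1295); the representative in [0, 1295) is 724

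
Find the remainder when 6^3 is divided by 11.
7

Use repeated squaring. Binary(3) = 11. Walk through the bits of the exponent 3 left-to-right: at each bit after the leading one, square the running value, then multiply by 6 if the bit is 1 (always reducing mod 11):
  bit 1 = 1 (leading): start with 6.
  bit 2 = 1: square 6^2 = 36 ≡ 3; bit is 1, so multiply 3·6 = 18 ≡ 7 (mod 11).
Final value: 6^3 ≡ 7 (mod 11).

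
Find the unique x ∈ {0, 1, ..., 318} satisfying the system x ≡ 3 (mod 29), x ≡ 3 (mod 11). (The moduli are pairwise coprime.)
The moduli 29, 11 are pairwise coprime, so by the CRT there is a unique solution mod 29·11 = 319.
Solve by successive substitution. Start with x ≡ 3 (mod 29).
  Combine with x ≡ 3 (mod 11): write x = 3 + 29·t and require 3 + 29·t ≡ 3 (mod 11), i.e. 29·t ≡ 3 − 3 ≡ 0 (mod 11). Since 29^(−1) ≡ 8 (mod 11) (29 ≡ 7 (mod 11)), t ≡ 8·0 ≡ 0 (mod 11). So x ≡ 3 + 29·0 = 3 (mod 319).
Unique solution in [0, 319): x = 3.

Final answer: x ≡ 3 (mod 319); the representative in [0, 319) is 3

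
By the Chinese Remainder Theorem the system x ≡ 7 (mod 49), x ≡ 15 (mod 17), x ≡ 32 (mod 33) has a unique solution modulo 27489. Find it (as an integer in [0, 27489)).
x ≡ 5642 (mod 27489); the representative in [0, 27489) is 5642

The moduli 49, 17, 33 are pairwise coprime, so by the CRT there is a unique solution mod 49·17·33 = 27489.
Solve by successive substitution. Start with x ≡ 7 (mod 49).
  Combine with x ≡ 15 (mod 17): write x = 7 + 49·t and require 7 + 49·t ≡ 15 (mod 17), i.e. 49·t ≡ 15 − 7 ≡ 8 (mod 17). Since 49^(−1) ≡ 8 (mod 17) (49 ≡ 15 (mod 17)), t ≡ 8·8 ≡ 13 (mod 17). So x ≡ 7 + 49·13 = 644 (mod 833).
  Combine with x ≡ 32 (mod 33): write x = 644 + 833·t and require 644 + 833·t ≡ 32 (mod 33), i.e. 833·t ≡ 32 − 644 ≡ 15 (mod 33). Since 833^(−1) ≡ 29 (mod 33) (833 ≡ 8 (mod 33)), t ≡ 29·15 ≡ 6 (mod 33). So x ≡ 644 + 833·6 = 5642 (mod 27489).
Unique solution in [0, 27489): x = 5642.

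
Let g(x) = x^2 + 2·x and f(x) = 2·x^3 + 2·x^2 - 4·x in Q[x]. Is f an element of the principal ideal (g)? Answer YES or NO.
In Q[x] the ideal (g) consists of all multiples of g, so f ∈ (g) iff g | f, i.e. iff the remainder of f on division by g is 0. Divide f by g (g is monic, so eliminate the leading term of the running remainder at each step):
  leading term 2·x^3: subtract (2·x)·g(x) = 2·x^3 + 4·x^2, leaving -2·x^2 - 4·x
  leading term -2·x^2: subtract (-2)·g(x) = -2·x^2 - 4·x, leaving 0
The remainder is 0, so f(x) = g(x) · h(x) with h(x) = 2·x - 2. Hence g | f, i.e. f ∈ (g).

Final answer: YES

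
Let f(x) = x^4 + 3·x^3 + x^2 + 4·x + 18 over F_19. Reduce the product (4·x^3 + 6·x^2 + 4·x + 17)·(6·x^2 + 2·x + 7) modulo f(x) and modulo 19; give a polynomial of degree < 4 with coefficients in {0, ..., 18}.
a · b ≡ 10·x^3 + 8·x^2 + 8·x + 15 (mod f(x))

Multiply as integer polynomials: a · b = 24·x^5 + 44·x^4 + 64·x^3 + 152·x^2 + 62·x + 119. Reducing coefficients mod 19: a · b ≡ 5·x^5 + 6·x^4 + 7·x^3 + 5·x + 5. Now divide by f(x) = x^4 + 3·x^3 + x^2 + 4·x + 18 in F_19[x], eliminating the leading term at each step:
  leading term 5·x^5: subtract (5·x)·f(x) = 5·x^5 + 15·x^4 + 5·x^3 + x^2 + 14·x, leaving 10·x^4 + 2·x^3 + 18·x^2 + 10·x + 5 (coefficients mod 19)
  leading term 10·x^4: subtract (10)·f(x) = 10·x^4 + 11·x^3 + 10·x^2 + 2·x + 9, leaving 10·x^3 + 8·x^2 + 8·x + 15 (coefficients mod 19)
The degree is now < 4, so this is the remainder. Hence a · b ≡ 10·x^3 + 8·x^2 + 8·x + 15 in F_19[x]/(f).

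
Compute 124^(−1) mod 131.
124^(−1) ≡ 56 (mod 131)

Apply the extended Euclidean algorithm to (131, 124), tracking rows (r, s, t) with s·131 + t·124 = r. Each division r_prev = q·r_cur + r_new produces the new row as (previous row) − q·(current row):
  row A: (131, 1, 0)   [1·131 + 0·124 = 131]
  row B: (124, 0, 1)   [0·131 + 1·124 = 124]
  131 = 1·124 + 7   → row C = row A − 1·row B = (7, 1, −1)   [check: 1·131 − 1·124 = 7]
  124 = 17·7 + 5   → row D = row B − 17·row C = (5, −17, 18)   [check: −17·131 + 18·124 = 5]
  7 = 1·5 + 2   → row E = row C − 1·row D = (2, 18, −19)   [check: 18·131 − 19·124 = 2]
  5 = 2·2 + 1   → row F = row D − 2·row E = (1, −53, 56)   [check: −53·131 + 56·124 = 1]
  2 = 2·1 + 0   → remainder 0, stop. gcd = 1 (last nonzero row F).
The gcd is 1, so 124 is invertible mod 131. The last nonzero row gives −53·131 + 56·124 = 1, so t = 56. So 124^(−1) ≡ 56 (mod 131). Verify: 124 · 56 = 6944 ≡ 1 (mod 131). ✓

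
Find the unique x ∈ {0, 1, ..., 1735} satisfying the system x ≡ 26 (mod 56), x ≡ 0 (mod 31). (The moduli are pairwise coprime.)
x ≡ 1426 (mod 1736); the representative in [0, 1736) is 1426

The moduli 56, 31 are pairwise coprime, so by the CRT there is a unique solution mod 56·31 = 1736.
Solve by successive substitution. Start with x ≡ 26 (mod 56).
  Combine with x ≡ 0 (mod 31): write x = 26 + 56·t and require 26 + 56·t ≡ 0 (mod 31), i.e. 56·t ≡ 0 − 26 ≡ 5 (mod 31). Since 56^(−1) ≡ 5 (mod 31) (56 ≡ 25 (mod 31)), t ≡ 5·5 ≡ 25 (mod 31). So x ≡ 26 + 56·25 = 1426 (mod 1736).
Unique solution in [0, 1736): x = 1426.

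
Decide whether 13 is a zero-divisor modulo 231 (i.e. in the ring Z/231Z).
NO

gcd(13, 231) = 1, so 13 is a unit in Z/231Z (it has a multiplicative inverse). A unit cannot be a zero-divisor: if 13·b ≡ 0 then multiplying both sides by 13^(−1) gives b ≡ 0. So 13 is not a zero-divisor.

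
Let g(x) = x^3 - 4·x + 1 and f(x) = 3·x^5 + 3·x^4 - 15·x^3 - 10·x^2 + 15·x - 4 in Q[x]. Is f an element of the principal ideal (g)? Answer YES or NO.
In Q[x] the ideal (g) consists of all multiples of g, so f ∈ (g) iff g | f, i.e. iff the remainder of f on division by g is 0. Divide f by g (g is monic, so eliminate the leading term of the running remainder at each step):
  leading term 3·x^5: subtract (3·x^2)·g(x) = 3·x^5 - 12·x^3 + 3·x^2, leaving 3·x^4 - 3·x^3 - 13·x^2 + 15·x - 4
  leading term 3·x^4: subtract (3·x)·g(x) = 3·x^4 - 12·x^2 + 3·x, leaving -3·x^3 - x^2 + 12·x - 4
  leading term -3·x^3: subtract (-3)·g(x) = -3·x^3 + 12·x - 3, leaving -x^2 - 1
The remainder r(x) = -x^2 - 1 ≠ 0 (and deg r < deg g), so g ∤ f, i.e. f ∉ (g).

Final answer: NO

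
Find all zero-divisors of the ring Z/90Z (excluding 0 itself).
An element a ∈ Z/90Z (with a ≠ 0) is a zero-divisor iff gcd(a, 90) > 1 (because a is a unit precisely when gcd(a, n) = 1, and in Z/nZ every nonzero, non-unit element is a zero-divisor). Scan a = 1, ..., 89 and keep those with gcd(a, 90) > 1:
  gcd(2, 90) = 2, gcd(3, 90) = 3, gcd(4, 90) = 2, gcd(5, 90) = 5, gcd(6, 90) = 6, gcd(8, 90) = 2, gcd(9, 90) = 9, gcd(10, 90) = 10, gcd(12, 90) = 6, gcd(14, 90) = 2, gcd(15, 90) = 15, gcd(16, 90) = 2, gcd(18, 90) = 18, gcd(20, 90) = 10, gcd(21, 90) = 3, gcd(22, 90) = 2, gcd(24, 90) = 6, gcd(25, 90) = 5, gcd(26, 90) = 2, gcd(27, 90) = 9, gcd(28, 90) = 2, gcd(30, 90) = 30, gcd(32, 90) = 2, gcd(33, 90) = 3, gcd(34, 90) = 2, gcd(35, 90) = 5, gcd(36, 90) = 18, gcd(38, 90) = 2, gcd(39, 90) = 3, gcd(40, 90) = 10, gcd(42, 90) = 6, gcd(44, 90) = 2, gcd(45, 90) = 45, gcd(46, 90) = 2, gcd(48, 90) = 6, gcd(50, 90) = 10, gcd(51, 90) = 3, gcd(52, 90) = 2, gcd(54, 90) = 18, gcd(55, 90) = 5, gcd(56, 90) = 2, gcd(57, 90) = 3, gcd(58, 90) = 2, gcd(60, 90) = 30, gcd(62, 90) = 2, gcd(63, 90) = 9, gcd(64, 90) = 2, gcd(65, 90) = 5, gcd(66, 90) = 6, gcd(68, 90) = 2, gcd(69, 90) = 3, gcd(70, 90) = 10, gcd(72, 90) = 18, gcd(74, 90) = 2, gcd(75, 90) = 15, gcd(76, 90) = 2, gcd(78, 90) = 6, gcd(80, 90) = 10, gcd(81, 90) = 9, gcd(82, 90) = 2, gcd(84, 90) = 6, gcd(85, 90) = 5, gcd(86, 90) = 2, gcd(87, 90) = 3, gcd(88, 90) = 2.
All other a ∈ {1, ..., 89} have gcd(a, 90) = 1 and are units. So the nonzero zero-divisors are exactly the 65 values of a appearing in this scan.

Final answer: nonzero zero-divisors of Z/90Z = {2, 3, 4, 5, 6, 8, 9, 10, 12, 14, 15, 16, 18, 20, 21, 22, 24, 25, 26, 27, 28, 30, 32, 33, 34, 35, 36, 38, 39, 40, 42, 44, 45, 46, 48, 50, 51, 52, 54, 55, 56, 57, 58, 60, 62, 63, 64, 65, 66, 68, 69, 70, 72, 74, 75, 76, 78, 80, 81, 82, 84, 85, 86, 87, 88}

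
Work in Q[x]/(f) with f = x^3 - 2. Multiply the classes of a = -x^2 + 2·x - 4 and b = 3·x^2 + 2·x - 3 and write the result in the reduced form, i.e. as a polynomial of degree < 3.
First multiply in Q[x] without reducing: a · b = -3·x^4 + 4·x^3 - 5·x^2 - 14·x + 12. Now divide by f(x) = x^3 - 2, eliminating the leading term at each step:
  leading term -3·x^4: subtract (-3·x)·f(x) = -3·x^4 + 6·x, leaving 4·x^3 - 5·x^2 - 20·x + 12
  leading term 4·x^3: subtract (4)·f(x) = 4·x^3 - 8, leaving -5·x^2 - 20·x + 20
The degree is now < 3, so this is the remainder. Hence a · b ≡ -5·x^2 - 20·x + 20 in Q[x]/(f).

Final answer: a · b ≡ -5·x^2 - 20·x + 20 (mod f(x))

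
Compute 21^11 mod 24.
21

Use repeated squaring. Binary(11) = 1011. Walk through the bits of the exponent 11 left-to-right: at each bit after the leading one, square the running value, then multiply by 21 if the bit is 1 (always reducing mod 24):
  bit 1 = 1 (leading): start with 21.
  bit 2 = 0: square 21^2 = 441 ≡ 9 (mod 24).
  bit 3 = 1: square 9^2 = 81 ≡ 9; bit is 1, so multiply 9·21 = 189 ≡ 21 (mod 24).
  bit 4 = 1: square 21^2 = 441 ≡ 9; bit is 1, so multiply 9·21 = 189 ≡ 21 (mod 24).
Final value: 21^11 ≡ 21 (mod 24).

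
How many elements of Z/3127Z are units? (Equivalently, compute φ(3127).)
An element a ∈ Z/3127Z is a unit iff gcd(a, 3127) = 1, so the number of units is φ(3127). φ is multiplicative, with φ(p^e) = p^e − p^(e−1). Factorise 3127 = 53 · 59. Then
  φ(3127) = (53 − 1) · (59 − 1) = 52 · 58 = 3016.

Final answer: Z/3127Z has φ(3127) = 3016 units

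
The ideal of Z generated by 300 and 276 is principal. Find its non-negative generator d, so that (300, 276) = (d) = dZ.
In the PID Z, (a, b) is generated by gcd(a, b). Compute gcd(300, 276) with the extended Euclidean algorithm, tracking rows (r, s, t) with s·300 + t·276 = r:
  row A: (300, 1, 0)   [1·300 + 0·276 = 300]
  row B: (276, 0, 1)   [0·300 + 1·276 = 276]
  300 = 1·276 + 24   → row C = row A − 1·row B = (24, 1, −1)   [check: 1·300 − 1·276 = 24]
  276 = 11·24 + 12   → row D = row B − 11·row C = (12, −11, 12)   [check: −11·300 + 12·276 = 12]
  24 = 2·12 + 0   → remainder 0, stop. gcd = 12 (last nonzero row D).
So gcd(300, 276) = 12, with Bézout identity −11·300 + 12·276 = 12. Containment (⊇): the Bézout identity exhibits 12 as an element of (300, 276), giving (12) ⊆ (300, 276). Containment (⊆): since 12 | 300 and 12 | 276 (300 = 12·25, 276 = 12·23), every Z-linear combination of 300 and 276 is divisible by 12, so (300, 276) ⊆ (12). Therefore (300, 276) = (12), d = 12.

Final answer: (300, 276) = (12); d = 12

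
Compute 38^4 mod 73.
Use repeated squaring. Binary(4) = 100. Walk through the bits of the exponent 4 left-to-right: at each bit after the leading one, square the running value, then multiply by 38 if the bit is 1 (always reducing mod 73):
  bit 1 = 1 (leading): start with 38.
  bit 2 = 0: square 38^2 = 1444 ≡ 57 (mod 73).
  bit 3 = 0: square 57^2 = 3249 ≡ 37 (mod 73).
Final value: 38^4 ≡ 37 (mod 73).

Final answer: 37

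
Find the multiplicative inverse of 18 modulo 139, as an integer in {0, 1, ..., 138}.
Apply the extended Euclidean algorithm to (139, 18), tracking rows (r, s, t) with s·139 + t·18 = r. Each division r_prev = q·r_cur + r_new produces the new row as (previous row) − q·(current row):
  row A: (139, 1, 0)   [1·139 + 0·18 = 139]
  row B: (18, 0, 1)   [0·139 + 1·18 = 18]
  139 = 7·18 + 13   → row C = row A − 7·row B = (13, 1, −7)   [check: 1·139 − 7·18 = 13]
  18 = 1·13 + 5   → row D = row B − 1·row C = (5, −1, 8)   [check: −1·139 + 8·18 = 5]
  13 = 2·5 + 3   → row E = row C − 2·row D = (3, 3, −23)   [check: 3·139 − 23·18 = 3]
  5 = 1·3 + 2   → row F = row D − 1·row E = (2, −4, 31)   [check: −4·139 + 31·18 = 2]
  3 = 1·2 + 1   → row G = row E − 1·row F = (1, 7, −54)   [check: 7·139 − 54·18 = 1]
  2 = 2·1 + 0   → remainder 0, stop. gcd = 1 (last nonzero row G).
The gcd is 1, so 18 is invertible mod 139. The last nonzero row gives 7·139 − 54·18 = 1, so t = −54. So 18^(−1) ≡ −54 ≡ 85 (mod 139). Verify: 18 · 85 = 1530 ≡ 1 (mod 139). ✓

Final answer: 18^(−1) ≡ 85 (mod 139)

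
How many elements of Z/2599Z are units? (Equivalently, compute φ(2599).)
An element a ∈ Z/2599Z is a unit iff gcd(a, 2599) = 1, so the number of units is φ(2599). φ is multiplicative, with φ(p^e) = p^e − p^(e−1). Factorise 2599 = 23 · 113. Then
  φ(2599) = (23 − 1) · (113 − 1) = 22 · 112 = 2464.

Final answer: Z/2599Z has φ(2599) = 2464 units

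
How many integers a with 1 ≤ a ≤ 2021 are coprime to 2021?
The number of a ∈ {1, ..., 2021} with gcd(a, 2021) = 1 is by definition Euler's totient φ(2021). φ is multiplicative, with φ(p^e) = p^e − p^(e−1). Factorise 2021 = 43 · 47. Then
  φ(2021) = (43 − 1) · (47 − 1) = 42 · 46 = 1932.
So there are 1932 such integers.

Final answer: 1932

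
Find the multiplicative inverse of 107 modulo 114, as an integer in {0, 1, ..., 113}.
107^(−1) ≡ 65 (mod 114)

Apply the extended Euclidean algorithm to (114, 107), tracking rows (r, s, t) with s·114 + t·107 = r. Each division r_prev = q·r_cur + r_new produces the new row as (previous row) − q·(current row):
  row A: (114, 1, 0)   [1·114 + 0·107 = 114]
  row B: (107, 0, 1)   [0·114 + 1·107 = 107]
  114 = 1·107 + 7   → row C = row A − 1·row B = (7, 1, −1)   [check: 1·114 − 1·107 = 7]
  107 = 15·7 + 2   → row D = row B − 15·row C = (2, −15, 16)   [check: −15·114 + 16·107 = 2]
  7 = 3·2 + 1   → row E = row C − 3·row D = (1, 46, −49)   [check: 46·114 − 49·107 = 1]
  2 = 2·1 + 0   → remainder 0, stop. gcd = 1 (last nonzero row E).
The gcd is 1, so 107 is invertible mod 114. The last nonzero row gives 46·114 − 49·107 = 1, so t = −49. So 107^(−1) ≡ −49 ≡ 65 (mod 114). Verify: 107 · 65 = 6955 ≡ 1 (mod 114). ✓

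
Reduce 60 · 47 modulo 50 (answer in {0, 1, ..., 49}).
20

Reduce the factors first: 60 ≡ 10 (mod 50), so 60 · 47 ≡ 10 · 47 (mod 50). 10 · 47 = 470. Dividing by 50: 470 = 9·50 + 20. So (60 · 47) mod 50 = 20.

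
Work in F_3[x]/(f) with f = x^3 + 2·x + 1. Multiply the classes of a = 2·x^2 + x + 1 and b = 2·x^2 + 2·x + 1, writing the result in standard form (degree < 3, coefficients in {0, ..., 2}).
a · b ≡ x^2 + 2·x + 1 (mod f(x))

Multiply as integer polynomials: a · b = 4·x^4 + 6·x^3 + 6·x^2 + 3·x + 1. Reducing coefficients mod 3: a · b ≡ x^4 + 1. Now divide by f(x) = x^3 + 2·x + 1 in F_3[x], eliminating the leading term at each step:
  leading term x^4: subtract (x)·f(x) = x^4 + 2·x^2 + x, leaving x^2 + 2·x + 1 (coefficients mod 3)
The degree is now < 3, so this is the remainder. Hence a · b ≡ x^2 + 2·x + 1 in F_3[x]/(f).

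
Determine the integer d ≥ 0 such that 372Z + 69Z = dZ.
(372, 69) = (3); d = 3

In the PID Z, (a, b) is generated by gcd(a, b). Compute gcd(372, 69) with the extended Euclidean algorithm, tracking rows (r, s, t) with s·372 + t·69 = r:
  row A: (372, 1, 0)   [1·372 + 0·69 = 372]
  row B: (69, 0, 1)   [0·372 + 1·69 = 69]
  372 = 5·69 + 27   → row C = row A − 5·row B = (27, 1, −5)   [check: 1·372 − 5·69 = 27]
  69 = 2·27 + 15   → row D = row B − 2·row C = (15, −2, 11)   [check: −2·372 + 11·69 = 15]
  27 = 1·15 + 12   → row E = row C − 1·row D = (12, 3, −16)   [check: 3·372 − 16·69 = 12]
  15 = 1·12 + 3   → row F = row D − 1·row E = (3, −5, 27)   [check: −5·372 + 27·69 = 3]
  12 = 4·3 + 0   → remainder 0, stop. gcd = 3 (last nonzero row F).
So gcd(372, 69) = 3, with Bézout identity −5·372 + 27·69 = 3. Containment (⊇): the Bézout identity exhibits 3 as an element of (372, 69), giving (3) ⊆ (372, 69). Containment (⊆): since 3 | 372 and 3 | 69 (372 = 3·124, 69 = 3·23), every Z-linear combination of 372 and 69 is divisible by 3, so (372, 69) ⊆ (3). Therefore (372, 69) = (3), d = 3.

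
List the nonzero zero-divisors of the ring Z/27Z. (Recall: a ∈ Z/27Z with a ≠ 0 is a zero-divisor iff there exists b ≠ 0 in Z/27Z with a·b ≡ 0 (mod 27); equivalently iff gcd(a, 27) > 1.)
nonzero zero-divisors of Z/27Z = {3, 6, 9, 12, 15, 18, 21, 24}

An element a ∈ Z/27Z (with a ≠ 0) is a zero-divisor iff gcd(a, 27) > 1 (because a is a unit precisely when gcd(a, n) = 1, and in Z/nZ every nonzero, non-unit element is a zero-divisor). Scan a = 1, ..., 26 and keep those with gcd(a, 27) > 1:
  gcd(3, 27) = 3, gcd(6, 27) = 3, gcd(9, 27) = 9, gcd(12, 27) = 3, gcd(15, 27) = 3, gcd(18, 27) = 9, gcd(21, 27) = 3, gcd(24, 27) = 3.
All other a ∈ {1, ..., 26} have gcd(a, 27) = 1 and are units. So the nonzero zero-divisors are exactly the 8 values of a appearing in this scan.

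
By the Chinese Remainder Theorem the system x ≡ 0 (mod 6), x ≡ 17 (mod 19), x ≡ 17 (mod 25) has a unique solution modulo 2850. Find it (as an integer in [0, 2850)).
x ≡ 492 (mod 2850); the representative in [0, 2850) is 492

The moduli 6, 19, 25 are pairwise coprime, so by the CRT there is a unique solution mod 6·19·25 = 2850.
Solve by successive substitution. Start with x ≡ 0 (mod 6).
  Combine with x ≡ 17 (mod 19): write x = 6·t and require 6·t ≡ 17 (mod 19). Since 6^(−1) ≡ 16 (mod 19), t ≡ 16·17 ≡ 6 (mod 19). So x ≡ 6·6 = 36 (mod 114).
  Combine with x ≡ 17 (mod 25): write x = 36 + 114·t and require 36 + 114·t ≡ 17 (mod 25), i.e. 114·t ≡ 17 − 36 ≡ 6 (mod 25). Since 114^(−1) ≡ 9 (mod 25) (114 ≡ 14 (mod 25)), t ≡ 9·6 ≡ 4 (mod 25). So x ≡ 36 + 114·4 = 492 (mod 2850).
Unique solution in [0, 2850): x = 492.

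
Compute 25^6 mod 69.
Use repeated squaring. Binary(6) = 110. Walk through the bits of the exponent 6 left-to-right: at each bit after the leading one, square the running value, then multiply by 25 if the bit is 1 (always reducing mod 69):
  bit 1 = 1 (leading): start with 25.
  bit 2 = 1: square 25^2 = 625 ≡ 4; bit is 1, so multiply 4·25 = 100 ≡ 31 (mod 69).
  bit 3 = 0: square 31^2 = 961 ≡ 64 (mod 69).
Final value: 25^6 ≡ 64 (mod 69).

Final answer: 64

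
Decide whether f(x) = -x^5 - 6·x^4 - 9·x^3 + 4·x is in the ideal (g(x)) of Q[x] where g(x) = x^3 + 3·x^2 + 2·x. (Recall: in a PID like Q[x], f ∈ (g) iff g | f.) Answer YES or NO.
YES

In Q[x] the ideal (g) consists of all multiples of g, so f ∈ (g) iff g | f, i.e. iff the remainder of f on division by g is 0. Divide f by g (g is monic, so eliminate the leading term of the running remainder at each step):
  leading term -x^5: subtract (-x^2)·g(x) = -x^5 - 3·x^4 - 2·x^3, leaving -3·x^4 - 7·x^3 + 4·x
  leading term -3·x^4: subtract (-3·x)·g(x) = -3·x^4 - 9·x^3 - 6·x^2, leaving 2·x^3 + 6·x^2 + 4·x
  leading term 2·x^3: subtract (2)·g(x) = 2·x^3 + 6·x^2 + 4·x, leaving 0
The remainder is 0, so f(x) = g(x) · h(x) with h(x) = -x^2 - 3·x + 2. Hence g | f, i.e. f ∈ (g).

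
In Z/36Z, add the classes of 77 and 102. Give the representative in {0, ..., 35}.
35

Reduce the summands first: 77 ≡ 5, 102 ≡ 30 (mod 36), so 77 + 102 ≡ 5 + 30 (mod 36). 5 + 30 = 35; 35 = 0·36 + 35, so (77 + 102) mod 36 = 35.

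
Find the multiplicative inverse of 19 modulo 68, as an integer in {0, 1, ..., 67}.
Apply the extended Euclidean algorithm to (68, 19), tracking rows (r, s, t) with s·68 + t·19 = r. Each division r_prev = q·r_cur + r_new produces the new row as (previous row) − q·(current row):
  row A: (68, 1, 0)   [1·68 + 0·19 = 68]
  row B: (19, 0, 1)   [0·68 + 1·19 = 19]
  68 = 3·19 + 11   → row C = row A − 3·row B = (11, 1, −3)   [check: 1·68 − 3·19 = 11]
  19 = 1·11 + 8   → row D = row B − 1·row C = (8, −1, 4)   [check: −1·68 + 4·19 = 8]
  11 = 1·8 + 3   → row E = row C − 1·row D = (3, 2, −7)   [check: 2·68 − 7·19 = 3]
  8 = 2·3 + 2   → row F = row D − 2·row E = (2, −5, 18)   [check: −5·68 + 18·19 = 2]
  3 = 1·2 + 1   → row G = row E − 1·row F = (1, 7, −25)   [check: 7·68 − 25·19 = 1]
  2 = 2·1 + 0   → remainder 0, stop. gcd = 1 (last nonzero row G).
The gcd is 1, so 19 is invertible mod 68. The last nonzero row gives 7·68 − 25·19 = 1, so t = −25. So 19^(−1) ≡ −25 ≡ 43 (mod 68). Verify: 19 · 43 = 817 ≡ 1 (mod 68). ✓

Final answer: 19^(−1) ≡ 43 (mod 68)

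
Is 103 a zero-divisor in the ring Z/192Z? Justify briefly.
NO

gcd(103, 192) = 1, so 103 is a unit in Z/192Z (it has a multiplicative inverse). A unit cannot be a zero-divisor: if 103·b ≡ 0 then multiplying both sides by 103^(−1) gives b ≡ 0. So 103 is not a zero-divisor.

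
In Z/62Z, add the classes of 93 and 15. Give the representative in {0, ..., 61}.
Reduce the summands first: 93 ≡ 31 (mod 62), so 93 + 15 ≡ 31 + 15 (mod 62). 31 + 15 = 46; 46 = 0·62 + 46, so (93 + 15) mod 62 = 46.

Final answer: 46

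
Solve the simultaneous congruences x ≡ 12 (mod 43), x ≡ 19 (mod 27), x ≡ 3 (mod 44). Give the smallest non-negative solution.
x ≡ 49591 (mod 51084); the representative in [0, 51084) is 49591

The moduli 43, 27, 44 are pairwise coprime, so by the CRT there is a unique solution mod 43·27·44 = 51084.
Solve by successive substitution. Start with x ≡ 12 (mod 43).
  Combine with x ≡ 19 (mod 27): write x = 12 + 43·t and require 12 + 43·t ≡ 19 (mod 27), i.e. 43·t ≡ 19 − 12 ≡ 7 (mod 27). Since 43^(−1) ≡ 22 (mod 27) (43 ≡ 16 (mod 27)), t ≡ 22·7 ≡ 19 (mod 27). So x ≡ 12 + 43·19 = 829 (mod 1161).
  Combine with x ≡ 3 (mod 44): write x = 829 + 1161·t and require 829 + 1161·t ≡ 3 (mod 44), i.e. 1161·t ≡ 3 − 829 ≡ 10 (mod 44). Since 1161^(−1) ≡ 13 (mod 44) (1161 ≡ 17 (mod 44)), t ≡ 13·10 ≡ 42 (mod 44). So x ≡ 829 + 1161·42 = 49591 (mod 51084).
Unique solution in [0, 51084): x = 49591.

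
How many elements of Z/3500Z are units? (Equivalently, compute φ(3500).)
Z/3500Z has φ(3500) = 1200 units

An element a ∈ Z/3500Z is a unit iff gcd(a, 3500) = 1, so the number of units is φ(3500). φ is multiplicative, with φ(p^e) = p^e − p^(e−1). Factorise 3500 = 2^2 · 5^3 · 7. Then
  φ(3500) = (2^2 − 2^1) · (5^3 − 5^2) · (7 − 1) = 2 · 100 · 6 = 1200.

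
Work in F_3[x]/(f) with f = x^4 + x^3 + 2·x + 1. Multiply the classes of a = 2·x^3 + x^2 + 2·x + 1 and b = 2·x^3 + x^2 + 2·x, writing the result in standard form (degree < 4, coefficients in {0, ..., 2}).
Multiply as integer polynomials: a · b = 4·x^6 + 4·x^5 + 9·x^4 + 6·x^3 + 5·x^2 + 2·x. Reducing coefficients mod 3: a · b ≡ x^6 + x^5 + 2·x^2 + 2·x. Now divide by f(x) = x^4 + x^3 + 2·x + 1 in F_3[x], eliminating the leading term at each step:
  leading term x^6: subtract (x^2)·f(x) = x^6 + x^5 + 2·x^3 + x^2, leaving x^3 + x^2 + 2·x (coefficients mod 3)
The degree is now < 4, so this is the remainder. Hence a · b ≡ x^3 + x^2 + 2·x in F_3[x]/(f).

Final answer: a · b ≡ x^3 + x^2 + 2·x (mod f(x))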